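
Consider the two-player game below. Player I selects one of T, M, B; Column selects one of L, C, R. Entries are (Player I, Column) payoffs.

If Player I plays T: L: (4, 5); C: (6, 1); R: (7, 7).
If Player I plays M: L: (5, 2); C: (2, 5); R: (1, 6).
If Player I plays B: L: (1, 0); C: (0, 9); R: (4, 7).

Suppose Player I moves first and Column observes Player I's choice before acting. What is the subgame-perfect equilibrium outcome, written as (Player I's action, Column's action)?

(T, R)

Solve by backward induction (Player I leads).
- T → Column plays R (best of 5, 1, 7); Player I gets 7.
- M → Column plays R (best of 2, 5, 6); Player I gets 1.
- B → Column plays C (best of 0, 9, 7); Player I gets 0.
Among 7, 1, 0, the best is 7 at T. Subgame-perfect outcome: (T, R) with payoffs (7, 7).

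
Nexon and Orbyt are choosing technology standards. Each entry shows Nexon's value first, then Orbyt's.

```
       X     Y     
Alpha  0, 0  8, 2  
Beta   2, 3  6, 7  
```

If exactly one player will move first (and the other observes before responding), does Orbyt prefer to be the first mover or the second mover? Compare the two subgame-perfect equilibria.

If Nexon leads: Orbyt's best replies are Alpha→Y, Beta→Y; Nexon's induced payoffs 8, 6; outcome (Alpha, Y), payoffs (8, 2).
If Orbyt leads: Nexon's best replies are X→Beta, Y→Alpha; Orbyt's induced payoffs 3, 2; outcome (Beta, X), payoffs (2, 3).
Orbyt gets 3 moving first and 2 moving second, so Orbyt prefers to move first.

first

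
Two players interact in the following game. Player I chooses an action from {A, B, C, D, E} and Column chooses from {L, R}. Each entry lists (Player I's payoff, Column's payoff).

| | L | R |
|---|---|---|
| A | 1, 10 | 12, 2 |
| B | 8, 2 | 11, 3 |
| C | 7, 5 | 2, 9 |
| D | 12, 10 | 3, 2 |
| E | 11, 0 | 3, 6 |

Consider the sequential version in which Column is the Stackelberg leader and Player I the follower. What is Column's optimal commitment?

Player I best-responds to each possible Column move:
- L: BR = D, leader payoff 10.
- R: BR = A, leader payoff 2.
Maximizing over 10, 2, Column chooses L. Subgame-perfect outcome: (D, L) with payoffs (12, 10).

L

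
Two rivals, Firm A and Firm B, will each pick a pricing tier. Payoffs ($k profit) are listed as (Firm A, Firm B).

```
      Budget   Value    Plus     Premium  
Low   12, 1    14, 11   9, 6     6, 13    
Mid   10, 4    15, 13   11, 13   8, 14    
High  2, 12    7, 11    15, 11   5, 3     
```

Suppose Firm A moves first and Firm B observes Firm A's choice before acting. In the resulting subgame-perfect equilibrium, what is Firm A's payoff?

8

Solve by backward induction (Firm A leads).
- Low: BR = Premium, leader payoff 6.
- Mid: BR = Premium, leader payoff 8.
- High: BR = Budget, leader payoff 2.
Maximizing over 6, 8, 2, Firm A chooses Mid. Subgame-perfect outcome: (Mid, Premium) with payoffs (8, 14).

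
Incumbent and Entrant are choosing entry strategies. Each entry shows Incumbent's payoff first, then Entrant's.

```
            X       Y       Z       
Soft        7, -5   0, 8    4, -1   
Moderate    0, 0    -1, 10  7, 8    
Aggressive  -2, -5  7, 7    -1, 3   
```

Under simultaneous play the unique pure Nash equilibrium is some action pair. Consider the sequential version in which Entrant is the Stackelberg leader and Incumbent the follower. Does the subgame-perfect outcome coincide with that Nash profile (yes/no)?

no

Work backward from Incumbent's decision.
- X → Incumbent plays Soft (best of 7, 0, -2); Entrant gets -5.
- Y → Incumbent plays Aggressive (best of 0, -1, 7); Entrant gets 7.
- Z → Incumbent plays Moderate (best of 4, 7, -1); Entrant gets 8.
Maximizing over -5, 7, 8, Entrant chooses Z. Subgame-perfect outcome: (Moderate, Z) with payoffs (7, 8).
For the simultaneous game, intersect best replies.
Incumbent's best replies: X→Soft; Y→Aggressive; Z→Moderate.
Entrant's best replies: Soft→Y; Moderate→Y; Aggressive→Y.
The unique mutual best reply is (Aggressive, Y), giving (7, 7).
Sequential outcome (Moderate, Z) differs from the Nash profile (Aggressive, Y).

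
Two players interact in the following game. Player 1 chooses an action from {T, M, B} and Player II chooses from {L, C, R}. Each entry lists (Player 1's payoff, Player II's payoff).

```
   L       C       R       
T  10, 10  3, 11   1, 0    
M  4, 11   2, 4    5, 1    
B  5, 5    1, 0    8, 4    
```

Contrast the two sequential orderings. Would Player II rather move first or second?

If Player 1 leads: Player II's best replies are T→C, M→L, B→L; Player 1's induced payoffs 3, 4, 5; outcome (B, L), payoffs (5, 5).
If Player II leads: Player 1's best replies are L→T, C→T, R→B; Player II's induced payoffs 10, 11, 4; outcome (T, C), payoffs (3, 11).
Player II gets 11 moving first and 5 moving second, so Player II prefers to move first.

first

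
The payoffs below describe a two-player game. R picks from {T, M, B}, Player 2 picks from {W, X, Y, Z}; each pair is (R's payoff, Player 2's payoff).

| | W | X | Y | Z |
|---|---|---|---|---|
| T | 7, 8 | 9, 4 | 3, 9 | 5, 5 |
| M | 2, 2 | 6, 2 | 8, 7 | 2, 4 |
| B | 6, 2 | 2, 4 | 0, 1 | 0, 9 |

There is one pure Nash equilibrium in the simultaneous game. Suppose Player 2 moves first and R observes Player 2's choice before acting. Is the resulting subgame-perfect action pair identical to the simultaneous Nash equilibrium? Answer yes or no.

no

R best-responds to each possible Player 2 move:
- W: R compares 7, 2, 6 and picks T; Player 2 would get 8.
- X: R compares 9, 6, 2 and picks T; Player 2 would get 4.
- Y: R compares 3, 8, 0 and picks M; Player 2 would get 7.
- Z: R compares 5, 2, 0 and picks T; Player 2 would get 5.
Maximizing over 8, 4, 7, 5, Player 2 chooses W. Subgame-perfect outcome: (T, W) with payoffs (7, 8).
Under simultaneous play:
R's best replies: W→T; X→T; Y→M; Z→T.
Player 2's best replies: T→Y; M→Y; B→Z.
The unique mutual best reply is (M, Y), giving (8, 7).
Sequential outcome (T, W) differs from the Nash profile (M, Y).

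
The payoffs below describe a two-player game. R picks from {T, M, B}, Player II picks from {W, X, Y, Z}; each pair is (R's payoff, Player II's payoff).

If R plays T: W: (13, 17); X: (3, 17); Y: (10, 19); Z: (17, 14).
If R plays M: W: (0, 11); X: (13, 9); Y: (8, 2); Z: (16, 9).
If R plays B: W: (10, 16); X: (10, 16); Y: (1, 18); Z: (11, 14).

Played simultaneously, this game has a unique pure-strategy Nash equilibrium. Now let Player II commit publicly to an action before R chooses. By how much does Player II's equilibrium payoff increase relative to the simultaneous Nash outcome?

0

Backward induction with Player II moving first.
- W: R compares 13, 0, 10 and picks T; Player II would get 17.
- X: R compares 3, 13, 10 and picks M; Player II would get 9.
- Y: R compares 10, 8, 1 and picks T; Player II would get 19.
- Z: R compares 17, 16, 11 and picks T; Player II would get 14.
Among 17, 9, 19, 14, the best is 19 at Y. Subgame-perfect outcome: (T, Y) with payoffs (10, 19).
For the simultaneous game, intersect best replies.
R's best replies: W→T; X→M; Y→T; Z→T.
Player II's best replies: T→Y; M→W; B→Y.
Only (T, Y) has each player best-responding; Nash payoffs (10, 19).
Player II's commitment gain: 19 − 19 = 0.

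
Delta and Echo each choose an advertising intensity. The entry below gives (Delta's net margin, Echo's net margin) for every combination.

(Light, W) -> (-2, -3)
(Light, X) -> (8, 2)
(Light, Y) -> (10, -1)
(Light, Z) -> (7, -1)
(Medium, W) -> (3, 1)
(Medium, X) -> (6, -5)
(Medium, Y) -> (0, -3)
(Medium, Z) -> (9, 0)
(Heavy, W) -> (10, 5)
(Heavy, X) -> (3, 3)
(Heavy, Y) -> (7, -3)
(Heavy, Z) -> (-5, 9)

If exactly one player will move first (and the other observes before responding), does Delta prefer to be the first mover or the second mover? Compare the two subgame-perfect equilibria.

second

If Delta leads: Echo's best replies are Light→X, Medium→W, Heavy→Z; Delta's induced payoffs 8, 3, -5; outcome (Light, X), payoffs (8, 2).
If Echo leads: Delta's best replies are W→Heavy, X→Light, Y→Light, Z→Medium; Echo's induced payoffs 5, 2, -1, 0; outcome (Heavy, W), payoffs (10, 5).
Delta gets 8 moving first and 10 moving second, so Delta prefers to move second.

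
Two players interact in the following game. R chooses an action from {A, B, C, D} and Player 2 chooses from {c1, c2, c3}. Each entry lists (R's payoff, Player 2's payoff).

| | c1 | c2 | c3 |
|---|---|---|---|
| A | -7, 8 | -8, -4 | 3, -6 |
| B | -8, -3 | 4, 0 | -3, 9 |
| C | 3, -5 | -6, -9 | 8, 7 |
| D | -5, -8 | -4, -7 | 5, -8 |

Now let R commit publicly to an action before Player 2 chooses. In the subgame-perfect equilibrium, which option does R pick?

Work backward from Player 2's decision.
- A → Player 2 plays c1 (best of 8, -4, -6); R gets -7.
- B → Player 2 plays c3 (best of -3, 0, 9); R gets -3.
- C → Player 2 plays c3 (best of -5, -9, 7); R gets 8.
- D → Player 2 plays c2 (best of -8, -7, -8); R gets -4.
Maximizing over -7, -3, 8, -4, R chooses C. Subgame-perfect outcome: (C, c3) with payoffs (8, 7).

C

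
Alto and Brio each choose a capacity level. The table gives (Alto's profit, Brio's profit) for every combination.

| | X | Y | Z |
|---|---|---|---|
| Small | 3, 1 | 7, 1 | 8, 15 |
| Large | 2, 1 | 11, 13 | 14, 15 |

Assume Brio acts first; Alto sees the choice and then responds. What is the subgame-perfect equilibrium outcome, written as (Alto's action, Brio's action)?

Work backward from Alto's decision.
- X: BR = Small, leader payoff 1.
- Y: BR = Large, leader payoff 13.
- Z: BR = Large, leader payoff 15.
Maximizing over 1, 13, 15, Brio chooses Z. Subgame-perfect outcome: (Large, Z) with payoffs (14, 15).

(Large, Z)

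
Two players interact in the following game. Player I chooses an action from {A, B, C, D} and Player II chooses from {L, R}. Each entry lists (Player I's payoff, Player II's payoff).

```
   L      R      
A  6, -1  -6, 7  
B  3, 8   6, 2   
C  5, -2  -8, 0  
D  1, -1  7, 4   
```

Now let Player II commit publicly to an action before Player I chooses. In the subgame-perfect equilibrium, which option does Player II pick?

Backward induction with Player II moving first.
- L → Player I plays A (best of 6, 3, 5, 1); Player II gets -1.
- R → Player I plays D (best of -6, 6, -8, 7); Player II gets 4.
Among -1, 4, the best is 4 at R. Subgame-perfect outcome: (D, R) with payoffs (7, 4).

R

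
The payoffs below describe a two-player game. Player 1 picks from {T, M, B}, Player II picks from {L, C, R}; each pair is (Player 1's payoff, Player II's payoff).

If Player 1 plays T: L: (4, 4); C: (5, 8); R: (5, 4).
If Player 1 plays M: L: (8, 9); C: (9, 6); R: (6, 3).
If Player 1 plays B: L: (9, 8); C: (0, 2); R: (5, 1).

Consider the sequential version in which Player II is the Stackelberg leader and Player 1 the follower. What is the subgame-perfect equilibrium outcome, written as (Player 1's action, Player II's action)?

(B, L)

Work backward from Player 1's decision.
- L: BR = B, leader payoff 8.
- C: BR = M, leader payoff 6.
- R: BR = M, leader payoff 3.
Maximizing over 8, 6, 3, Player II chooses L. Subgame-perfect outcome: (B, L) with payoffs (9, 8).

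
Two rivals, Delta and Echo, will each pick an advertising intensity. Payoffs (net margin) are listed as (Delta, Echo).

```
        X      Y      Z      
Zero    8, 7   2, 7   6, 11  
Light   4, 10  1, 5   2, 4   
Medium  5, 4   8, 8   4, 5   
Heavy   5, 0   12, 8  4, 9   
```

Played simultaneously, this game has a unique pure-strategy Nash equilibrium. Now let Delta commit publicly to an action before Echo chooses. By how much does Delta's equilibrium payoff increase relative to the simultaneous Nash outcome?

Work backward from Echo's decision.
- Zero: Echo compares 7, 7, 11 and picks Z; Delta would get 6.
- Light: Echo compares 10, 5, 4 and picks X; Delta would get 4.
- Medium: Echo compares 4, 8, 5 and picks Y; Delta would get 8.
- Heavy: Echo compares 0, 8, 9 and picks Z; Delta would get 4.
Delta's induced payoffs are 6, 4, 8, 4, so Delta commits to Medium. Subgame-perfect outcome: (Medium, Y) with payoffs (8, 8).
Under simultaneous play:
Delta's best replies: X→Zero; Y→Heavy; Z→Zero.
Echo's best replies: Zero→Z; Light→X; Medium→Y; Heavy→Z.
Only (Zero, Z) has each player best-responding; Nash payoffs (6, 11).
Delta's commitment gain: 8 − 6 = 2.

2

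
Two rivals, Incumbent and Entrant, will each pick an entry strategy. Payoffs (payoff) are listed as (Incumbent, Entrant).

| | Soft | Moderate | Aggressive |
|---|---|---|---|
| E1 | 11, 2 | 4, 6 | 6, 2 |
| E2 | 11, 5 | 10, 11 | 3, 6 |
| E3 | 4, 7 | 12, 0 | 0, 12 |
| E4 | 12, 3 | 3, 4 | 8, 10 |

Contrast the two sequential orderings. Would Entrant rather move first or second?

If Incumbent leads: Entrant's best replies are E1→Moderate, E2→Moderate, E3→Aggressive, E4→Aggressive; Incumbent's induced payoffs 4, 10, 0, 8; outcome (E2, Moderate), payoffs (10, 11).
If Entrant leads: Incumbent's best replies are Soft→E4, Moderate→E3, Aggressive→E4; Entrant's induced payoffs 3, 0, 10; outcome (E4, Aggressive), payoffs (8, 10).
Entrant gets 10 moving first and 11 moving second, so Entrant prefers to move second.

second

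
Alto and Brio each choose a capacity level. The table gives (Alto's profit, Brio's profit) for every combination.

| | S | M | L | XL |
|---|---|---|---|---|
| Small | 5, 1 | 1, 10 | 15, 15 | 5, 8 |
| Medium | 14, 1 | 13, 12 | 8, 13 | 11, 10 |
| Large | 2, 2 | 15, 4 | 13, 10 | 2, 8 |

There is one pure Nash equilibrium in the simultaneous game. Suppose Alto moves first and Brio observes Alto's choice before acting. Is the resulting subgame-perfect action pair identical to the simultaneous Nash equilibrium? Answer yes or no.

Work backward from Brio's decision.
- Small → Brio plays L (best of 1, 10, 15, 8); Alto gets 15.
- Medium → Brio plays L (best of 1, 12, 13, 10); Alto gets 8.
- Large → Brio plays L (best of 2, 4, 10, 8); Alto gets 13.
Among 15, 8, 13, the best is 15 at Small. Subgame-perfect outcome: (Small, L) with payoffs (15, 15).
Now find the simultaneous Nash equilibrium.
Alto's best replies: S→Medium; M→Large; L→Small; XL→Medium.
Brio's best replies: Small→L; Medium→L; Large→L.
Only (Small, L) has each player best-responding; Nash payoffs (15, 15).
Sequential outcome (Small, L) coincides with the Nash profile (Small, L).

yes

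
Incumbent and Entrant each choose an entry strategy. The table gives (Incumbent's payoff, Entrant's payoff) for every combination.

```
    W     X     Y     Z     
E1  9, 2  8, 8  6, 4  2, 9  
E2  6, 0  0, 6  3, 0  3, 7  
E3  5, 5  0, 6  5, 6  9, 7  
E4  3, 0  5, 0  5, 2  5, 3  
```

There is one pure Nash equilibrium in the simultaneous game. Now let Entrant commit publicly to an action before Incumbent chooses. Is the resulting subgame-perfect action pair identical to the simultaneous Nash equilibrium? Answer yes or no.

no

Work backward from Incumbent's decision.
- W → Incumbent plays E1 (best of 9, 6, 5, 3); Entrant gets 2.
- X → Incumbent plays E1 (best of 8, 0, 0, 5); Entrant gets 8.
- Y → Incumbent plays E1 (best of 6, 3, 5, 5); Entrant gets 4.
- Z → Incumbent plays E3 (best of 2, 3, 9, 5); Entrant gets 7.
Entrant's induced payoffs are 2, 8, 4, 7, so Entrant commits to X. Subgame-perfect outcome: (E1, X) with payoffs (8, 8).
For the simultaneous game, intersect best replies.
Incumbent's best replies: W→E1; X→E1; Y→E1; Z→E3.
Entrant's best replies: E1→Z; E2→Z; E3→Z; E4→Z.
Only (E3, Z) has each player best-responding; Nash payoffs (9, 7).
Sequential outcome (E1, X) differs from the Nash profile (E3, Z).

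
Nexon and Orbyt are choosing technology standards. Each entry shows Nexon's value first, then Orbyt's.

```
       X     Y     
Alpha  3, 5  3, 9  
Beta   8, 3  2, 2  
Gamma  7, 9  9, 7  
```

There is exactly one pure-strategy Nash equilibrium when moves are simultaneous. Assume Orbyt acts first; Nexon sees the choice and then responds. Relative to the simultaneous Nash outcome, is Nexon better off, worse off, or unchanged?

Solve by backward induction (Orbyt leads).
- X: BR = Beta, leader payoff 3.
- Y: BR = Gamma, leader payoff 7.
Maximizing over 3, 7, Orbyt chooses Y. Subgame-perfect outcome: (Gamma, Y) with payoffs (9, 7).
For the simultaneous game, intersect best replies.
Nexon's best replies: X→Beta; Y→Gamma.
Orbyt's best replies: Alpha→Y; Beta→X; Gamma→X.
The unique mutual best reply is (Beta, X), giving (8, 3).
Nexon earns 9 sequentially versus 8 at the Nash outcome: better off.

better off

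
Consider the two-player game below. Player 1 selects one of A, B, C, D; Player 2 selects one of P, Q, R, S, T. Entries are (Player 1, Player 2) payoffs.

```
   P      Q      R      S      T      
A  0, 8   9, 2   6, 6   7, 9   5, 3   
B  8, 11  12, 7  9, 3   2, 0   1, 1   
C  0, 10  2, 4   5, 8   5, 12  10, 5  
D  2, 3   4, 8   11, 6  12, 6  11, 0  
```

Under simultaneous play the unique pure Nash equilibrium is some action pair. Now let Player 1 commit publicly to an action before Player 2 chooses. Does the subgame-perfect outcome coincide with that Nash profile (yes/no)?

yes

Solve by backward induction (Player 1 leads).
- A: BR = S, leader payoff 7.
- B: BR = P, leader payoff 8.
- C: BR = S, leader payoff 5.
- D: BR = Q, leader payoff 4.
Maximizing over 7, 8, 5, 4, Player 1 chooses B. Subgame-perfect outcome: (B, P) with payoffs (8, 11).
For the simultaneous game, intersect best replies.
Player 1's best replies: P→B; Q→B; R→D; S→D; T→D.
Player 2's best replies: A→S; B→P; C→S; D→Q.
The unique mutual best reply is (B, P), giving (8, 11).
Sequential outcome (B, P) coincides with the Nash profile (B, P).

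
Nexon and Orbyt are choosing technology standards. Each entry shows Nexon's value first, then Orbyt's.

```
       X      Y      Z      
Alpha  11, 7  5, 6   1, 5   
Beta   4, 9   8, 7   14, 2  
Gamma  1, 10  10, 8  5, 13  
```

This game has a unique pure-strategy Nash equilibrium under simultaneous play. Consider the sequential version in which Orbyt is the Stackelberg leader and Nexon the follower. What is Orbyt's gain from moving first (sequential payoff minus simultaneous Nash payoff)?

1

Backward induction with Orbyt moving first.
- X → Nexon plays Alpha (best of 11, 4, 1); Orbyt gets 7.
- Y → Nexon plays Gamma (best of 5, 8, 10); Orbyt gets 8.
- Z → Nexon plays Beta (best of 1, 14, 5); Orbyt gets 2.
Maximizing over 7, 8, 2, Orbyt chooses Y. Subgame-perfect outcome: (Gamma, Y) with payoffs (10, 8).
Now find the simultaneous Nash equilibrium.
Nexon's best replies: X→Alpha; Y→Gamma; Z→Beta.
Orbyt's best replies: Alpha→X; Beta→X; Gamma→Z.
Only (Alpha, X) has each player best-responding; Nash payoffs (11, 7).
Orbyt's commitment gain: 8 − 7 = 1.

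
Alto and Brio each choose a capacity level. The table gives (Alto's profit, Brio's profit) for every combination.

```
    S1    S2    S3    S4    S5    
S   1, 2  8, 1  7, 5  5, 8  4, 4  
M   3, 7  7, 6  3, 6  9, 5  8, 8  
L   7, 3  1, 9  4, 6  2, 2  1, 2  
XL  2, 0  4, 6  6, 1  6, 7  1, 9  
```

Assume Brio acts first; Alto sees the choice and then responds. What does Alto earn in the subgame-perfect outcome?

8

Backward induction with Brio moving first.
- S1: Alto compares 1, 3, 7, 2 and picks L; Brio would get 3.
- S2: Alto compares 8, 7, 1, 4 and picks S; Brio would get 1.
- S3: Alto compares 7, 3, 4, 6 and picks S; Brio would get 5.
- S4: Alto compares 5, 9, 2, 6 and picks M; Brio would get 5.
- S5: Alto compares 4, 8, 1, 1 and picks M; Brio would get 8.
Among 3, 1, 5, 5, 8, the best is 8 at S5. Subgame-perfect outcome: (M, S5) with payoffs (8, 8).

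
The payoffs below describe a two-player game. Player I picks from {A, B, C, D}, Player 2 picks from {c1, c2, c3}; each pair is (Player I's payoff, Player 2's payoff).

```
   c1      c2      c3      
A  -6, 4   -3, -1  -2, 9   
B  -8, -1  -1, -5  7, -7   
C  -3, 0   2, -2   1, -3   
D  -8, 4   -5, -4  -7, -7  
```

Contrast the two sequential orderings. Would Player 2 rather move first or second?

If Player I leads: Player 2's best replies are A→c3, B→c1, C→c1, D→c1; Player I's induced payoffs -2, -8, -3, -8; outcome (A, c3), payoffs (-2, 9).
If Player 2 leads: Player I's best replies are c1→C, c2→C, c3→B; Player 2's induced payoffs 0, -2, -7; outcome (C, c1), payoffs (-3, 0).
Player 2 gets 0 moving first and 9 moving second, so Player 2 prefers to move second.

second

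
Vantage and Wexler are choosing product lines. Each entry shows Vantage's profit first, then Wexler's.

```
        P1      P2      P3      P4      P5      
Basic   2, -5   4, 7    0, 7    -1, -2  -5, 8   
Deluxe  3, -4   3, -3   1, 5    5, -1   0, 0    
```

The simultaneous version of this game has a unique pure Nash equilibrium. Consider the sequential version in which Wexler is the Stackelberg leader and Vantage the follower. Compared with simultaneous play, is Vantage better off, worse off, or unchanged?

Vantage best-responds to each possible Wexler move:
- P1: BR = Deluxe, leader payoff -4.
- P2: BR = Basic, leader payoff 7.
- P3: BR = Deluxe, leader payoff 5.
- P4: BR = Deluxe, leader payoff -1.
- P5: BR = Deluxe, leader payoff 0.
Among -4, 7, 5, -1, 0, the best is 7 at P2. Subgame-perfect outcome: (Basic, P2) with payoffs (4, 7).
Now find the simultaneous Nash equilibrium.
Vantage's best replies: P1→Deluxe; P2→Basic; P3→Deluxe; P4→Deluxe; P5→Deluxe.
Wexler's best replies: Basic→P5; Deluxe→P3.
Only (Deluxe, P3) has each player best-responding; Nash payoffs (1, 5).
Vantage earns 4 sequentially versus 1 at the Nash outcome: better off.

better off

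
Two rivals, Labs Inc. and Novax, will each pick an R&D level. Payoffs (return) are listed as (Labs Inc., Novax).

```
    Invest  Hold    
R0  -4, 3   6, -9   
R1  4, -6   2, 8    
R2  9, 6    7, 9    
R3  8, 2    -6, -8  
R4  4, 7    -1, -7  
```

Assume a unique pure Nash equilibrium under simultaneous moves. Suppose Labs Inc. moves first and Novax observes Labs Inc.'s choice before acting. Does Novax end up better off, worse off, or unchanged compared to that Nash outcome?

Backward induction with Labs Inc. moving first.
- R0: BR = Invest, leader payoff -4.
- R1: BR = Hold, leader payoff 2.
- R2: BR = Hold, leader payoff 7.
- R3: BR = Invest, leader payoff 8.
- R4: BR = Invest, leader payoff 4.
Labs Inc.'s induced payoffs are -4, 2, 7, 8, 4, so Labs Inc. commits to R3. Subgame-perfect outcome: (R3, Invest) with payoffs (8, 2).
Under simultaneous play:
Labs Inc.'s best replies: Invest→R2; Hold→R2.
Novax's best replies: R0→Invest; R1→Hold; R2→Hold; R3→Invest; R4→Invest.
Only (R2, Hold) has each player best-responding; Nash payoffs (7, 9).
Novax earns 2 sequentially versus 9 at the Nash outcome: worse off.

worse off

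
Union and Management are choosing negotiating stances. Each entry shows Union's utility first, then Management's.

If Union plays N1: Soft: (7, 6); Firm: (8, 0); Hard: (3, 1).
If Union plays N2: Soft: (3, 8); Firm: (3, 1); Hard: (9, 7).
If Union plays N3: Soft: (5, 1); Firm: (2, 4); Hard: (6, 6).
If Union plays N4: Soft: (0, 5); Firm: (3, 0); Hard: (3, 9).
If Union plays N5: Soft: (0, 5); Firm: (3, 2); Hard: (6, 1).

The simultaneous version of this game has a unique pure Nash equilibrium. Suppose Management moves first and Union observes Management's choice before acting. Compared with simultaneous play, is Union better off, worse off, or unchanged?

Work backward from Union's decision.
- Soft → Union plays N1 (best of 7, 3, 5, 0, 0); Management gets 6.
- Firm → Union plays N1 (best of 8, 3, 2, 3, 3); Management gets 0.
- Hard → Union plays N2 (best of 3, 9, 6, 3, 6); Management gets 7.
Management's induced payoffs are 6, 0, 7, so Management commits to Hard. Subgame-perfect outcome: (N2, Hard) with payoffs (9, 7).
Under simultaneous play:
Union's best replies: Soft→N1; Firm→N1; Hard→N2.
Management's best replies: N1→Soft; N2→Soft; N3→Hard; N4→Hard; N5→Soft.
The unique mutual best reply is (N1, Soft), giving (7, 6).
Union earns 9 sequentially versus 7 at the Nash outcome: better off.

better off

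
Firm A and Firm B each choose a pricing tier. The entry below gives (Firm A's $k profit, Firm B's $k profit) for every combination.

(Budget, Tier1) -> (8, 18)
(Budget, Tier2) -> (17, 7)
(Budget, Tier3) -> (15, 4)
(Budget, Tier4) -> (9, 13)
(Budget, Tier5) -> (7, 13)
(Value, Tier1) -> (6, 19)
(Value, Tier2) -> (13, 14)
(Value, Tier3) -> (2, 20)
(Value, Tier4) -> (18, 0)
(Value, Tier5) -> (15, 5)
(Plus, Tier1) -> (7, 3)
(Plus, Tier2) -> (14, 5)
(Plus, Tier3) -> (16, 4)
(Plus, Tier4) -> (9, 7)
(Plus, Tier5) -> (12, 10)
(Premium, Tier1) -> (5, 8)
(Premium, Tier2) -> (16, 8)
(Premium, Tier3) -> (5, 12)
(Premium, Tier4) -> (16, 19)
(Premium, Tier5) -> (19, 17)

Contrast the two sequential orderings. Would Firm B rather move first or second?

If Firm A leads: Firm B's best replies are Budget→Tier1, Value→Tier3, Plus→Tier5, Premium→Tier4; Firm A's induced payoffs 8, 2, 12, 16; outcome (Premium, Tier4), payoffs (16, 19).
If Firm B leads: Firm A's best replies are Tier1→Budget, Tier2→Budget, Tier3→Plus, Tier4→Value, Tier5→Premium; Firm B's induced payoffs 18, 7, 4, 0, 17; outcome (Budget, Tier1), payoffs (8, 18).
Firm B gets 18 moving first and 19 moving second, so Firm B prefers to move second.

second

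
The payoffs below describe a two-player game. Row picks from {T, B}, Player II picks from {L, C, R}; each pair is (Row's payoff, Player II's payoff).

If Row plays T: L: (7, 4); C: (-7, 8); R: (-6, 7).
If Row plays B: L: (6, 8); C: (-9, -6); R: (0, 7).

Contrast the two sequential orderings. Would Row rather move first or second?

If Row leads: Player II's best replies are T→C, B→L; Row's induced payoffs -7, 6; outcome (B, L), payoffs (6, 8).
If Player II leads: Row's best replies are L→T, C→T, R→B; Player II's induced payoffs 4, 8, 7; outcome (T, C), payoffs (-7, 8).
Row gets 6 moving first and -7 moving second, so Row prefers to move first.

first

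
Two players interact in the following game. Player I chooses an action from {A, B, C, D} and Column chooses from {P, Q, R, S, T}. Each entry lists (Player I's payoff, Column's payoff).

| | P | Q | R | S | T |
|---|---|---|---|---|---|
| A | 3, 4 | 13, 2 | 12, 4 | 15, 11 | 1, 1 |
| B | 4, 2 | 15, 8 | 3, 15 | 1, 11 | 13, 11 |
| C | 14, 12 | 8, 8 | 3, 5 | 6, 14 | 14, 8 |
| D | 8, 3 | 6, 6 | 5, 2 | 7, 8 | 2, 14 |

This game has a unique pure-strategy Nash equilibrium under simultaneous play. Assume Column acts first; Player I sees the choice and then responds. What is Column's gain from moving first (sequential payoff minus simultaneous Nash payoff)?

1

Player I best-responds to each possible Column move:
- P: BR = C, leader payoff 12.
- Q: BR = B, leader payoff 8.
- R: BR = A, leader payoff 4.
- S: BR = A, leader payoff 11.
- T: BR = C, leader payoff 8.
Maximizing over 12, 8, 4, 11, 8, Column chooses P. Subgame-perfect outcome: (C, P) with payoffs (14, 12).
Now find the simultaneous Nash equilibrium.
Player I's best replies: P→C; Q→B; R→A; S→A; T→C.
Column's best replies: A→S; B→R; C→S; D→T.
Only (A, S) has each player best-responding; Nash payoffs (15, 11).
Column's commitment gain: 12 − 11 = 1.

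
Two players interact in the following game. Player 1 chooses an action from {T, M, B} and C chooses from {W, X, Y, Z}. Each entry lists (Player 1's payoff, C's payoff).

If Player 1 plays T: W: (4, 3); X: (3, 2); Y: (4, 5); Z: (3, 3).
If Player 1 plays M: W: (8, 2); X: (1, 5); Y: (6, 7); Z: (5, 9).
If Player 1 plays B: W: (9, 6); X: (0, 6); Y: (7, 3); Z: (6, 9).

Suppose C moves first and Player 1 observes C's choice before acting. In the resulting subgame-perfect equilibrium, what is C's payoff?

Backward induction with C moving first.
- W: Player 1 compares 4, 8, 9 and picks B; C would get 6.
- X: Player 1 compares 3, 1, 0 and picks T; C would get 2.
- Y: Player 1 compares 4, 6, 7 and picks B; C would get 3.
- Z: Player 1 compares 3, 5, 6 and picks B; C would get 9.
Among 6, 2, 3, 9, the best is 9 at Z. Subgame-perfect outcome: (B, Z) with payoffs (6, 9).

9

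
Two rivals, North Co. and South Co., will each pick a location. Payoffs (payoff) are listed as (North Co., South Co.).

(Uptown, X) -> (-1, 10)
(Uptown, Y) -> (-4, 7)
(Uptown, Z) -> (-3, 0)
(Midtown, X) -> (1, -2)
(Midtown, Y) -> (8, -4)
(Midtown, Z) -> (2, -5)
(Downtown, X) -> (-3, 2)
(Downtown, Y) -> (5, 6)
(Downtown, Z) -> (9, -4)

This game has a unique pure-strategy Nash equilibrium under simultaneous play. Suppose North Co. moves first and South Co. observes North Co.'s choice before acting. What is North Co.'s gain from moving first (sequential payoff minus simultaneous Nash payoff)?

Backward induction with North Co. moving first.
- Uptown: South Co. compares 10, 7, 0 and picks X; North Co. would get -1.
- Midtown: South Co. compares -2, -4, -5 and picks X; North Co. would get 1.
- Downtown: South Co. compares 2, 6, -4 and picks Y; North Co. would get 5.
North Co.'s induced payoffs are -1, 1, 5, so North Co. commits to Downtown. Subgame-perfect outcome: (Downtown, Y) with payoffs (5, 6).
Now find the simultaneous Nash equilibrium.
North Co.'s best replies: X→Midtown; Y→Midtown; Z→Downtown.
South Co.'s best replies: Uptown→X; Midtown→X; Downtown→Y.
Only (Midtown, X) has each player best-responding; Nash payoffs (1, -2).
North Co.'s commitment gain: 5 − 1 = 4.

4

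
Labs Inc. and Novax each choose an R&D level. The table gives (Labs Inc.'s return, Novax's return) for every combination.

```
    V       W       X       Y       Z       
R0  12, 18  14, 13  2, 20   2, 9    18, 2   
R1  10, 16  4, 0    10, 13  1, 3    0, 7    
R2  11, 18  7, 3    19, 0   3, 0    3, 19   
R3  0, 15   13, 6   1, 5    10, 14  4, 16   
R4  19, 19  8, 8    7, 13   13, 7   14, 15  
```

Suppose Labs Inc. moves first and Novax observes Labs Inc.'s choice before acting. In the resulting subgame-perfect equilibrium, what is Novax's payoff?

Backward induction with Labs Inc. moving first.
- R0: Novax compares 18, 13, 20, 9, 2 and picks X; Labs Inc. would get 2.
- R1: Novax compares 16, 0, 13, 3, 7 and picks V; Labs Inc. would get 10.
- R2: Novax compares 18, 3, 0, 0, 19 and picks Z; Labs Inc. would get 3.
- R3: Novax compares 15, 6, 5, 14, 16 and picks Z; Labs Inc. would get 4.
- R4: Novax compares 19, 8, 13, 7, 15 and picks V; Labs Inc. would get 19.
Labs Inc.'s induced payoffs are 2, 10, 3, 4, 19, so Labs Inc. commits to R4. Subgame-perfect outcome: (R4, V) with payoffs (19, 19).

19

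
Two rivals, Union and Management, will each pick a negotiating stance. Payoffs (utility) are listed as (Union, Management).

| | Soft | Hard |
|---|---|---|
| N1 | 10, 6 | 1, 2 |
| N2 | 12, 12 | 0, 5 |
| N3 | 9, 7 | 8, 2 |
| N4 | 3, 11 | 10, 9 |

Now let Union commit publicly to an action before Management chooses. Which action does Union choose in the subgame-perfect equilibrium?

Backward induction with Union moving first.
- N1: Management compares 6, 2 and picks Soft; Union would get 10.
- N2: Management compares 12, 5 and picks Soft; Union would get 12.
- N3: Management compares 7, 2 and picks Soft; Union would get 9.
- N4: Management compares 11, 9 and picks Soft; Union would get 3.
Union's induced payoffs are 10, 12, 9, 3, so Union commits to N2. Subgame-perfect outcome: (N2, Soft) with payoffs (12, 12).

N2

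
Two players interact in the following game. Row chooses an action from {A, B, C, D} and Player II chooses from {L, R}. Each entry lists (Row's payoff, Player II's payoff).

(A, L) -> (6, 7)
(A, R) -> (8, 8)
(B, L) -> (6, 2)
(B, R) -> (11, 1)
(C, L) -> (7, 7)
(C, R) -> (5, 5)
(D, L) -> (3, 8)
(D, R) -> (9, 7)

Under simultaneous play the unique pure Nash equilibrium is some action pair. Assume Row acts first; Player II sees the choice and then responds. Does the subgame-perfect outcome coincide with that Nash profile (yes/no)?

no

Work backward from Player II's decision.
- A: BR = R, leader payoff 8.
- B: BR = L, leader payoff 6.
- C: BR = L, leader payoff 7.
- D: BR = L, leader payoff 3.
Maximizing over 8, 6, 7, 3, Row chooses A. Subgame-perfect outcome: (A, R) with payoffs (8, 8).
Under simultaneous play:
Row's best replies: L→C; R→B.
Player II's best replies: A→R; B→L; C→L; D→L.
Only (C, L) has each player best-responding; Nash payoffs (7, 7).
Sequential outcome (A, R) differs from the Nash profile (C, L).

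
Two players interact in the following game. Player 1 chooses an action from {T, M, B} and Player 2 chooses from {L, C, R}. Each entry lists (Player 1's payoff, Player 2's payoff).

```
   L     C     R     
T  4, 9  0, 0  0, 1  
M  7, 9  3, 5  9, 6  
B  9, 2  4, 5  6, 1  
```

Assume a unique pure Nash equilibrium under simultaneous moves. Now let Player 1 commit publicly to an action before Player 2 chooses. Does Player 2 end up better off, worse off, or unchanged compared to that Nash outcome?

Backward induction with Player 1 moving first.
- T: Player 2 compares 9, 0, 1 and picks L; Player 1 would get 4.
- M: Player 2 compares 9, 5, 6 and picks L; Player 1 would get 7.
- B: Player 2 compares 2, 5, 1 and picks C; Player 1 would get 4.
Among 4, 7, 4, the best is 7 at M. Subgame-perfect outcome: (M, L) with payoffs (7, 9).
Now find the simultaneous Nash equilibrium.
Player 1's best replies: L→B; C→B; R→M.
Player 2's best replies: T→L; M→L; B→C.
Only (B, C) has each player best-responding; Nash payoffs (4, 5).
Player 2 earns 9 sequentially versus 5 at the Nash outcome: better off.

better off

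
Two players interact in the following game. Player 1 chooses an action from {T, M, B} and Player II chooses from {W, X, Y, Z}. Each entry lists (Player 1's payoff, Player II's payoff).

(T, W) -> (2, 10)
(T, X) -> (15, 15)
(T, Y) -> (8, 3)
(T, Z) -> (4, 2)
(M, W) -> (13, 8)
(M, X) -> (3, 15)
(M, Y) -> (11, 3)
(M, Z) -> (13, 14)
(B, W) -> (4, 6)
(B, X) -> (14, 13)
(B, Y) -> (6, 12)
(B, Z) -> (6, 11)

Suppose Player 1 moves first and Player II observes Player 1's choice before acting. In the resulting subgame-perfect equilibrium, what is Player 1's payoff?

Work backward from Player II's decision.
- T: BR = X, leader payoff 15.
- M: BR = X, leader payoff 3.
- B: BR = X, leader payoff 14.
Maximizing over 15, 3, 14, Player 1 chooses T. Subgame-perfect outcome: (T, X) with payoffs (15, 15).

15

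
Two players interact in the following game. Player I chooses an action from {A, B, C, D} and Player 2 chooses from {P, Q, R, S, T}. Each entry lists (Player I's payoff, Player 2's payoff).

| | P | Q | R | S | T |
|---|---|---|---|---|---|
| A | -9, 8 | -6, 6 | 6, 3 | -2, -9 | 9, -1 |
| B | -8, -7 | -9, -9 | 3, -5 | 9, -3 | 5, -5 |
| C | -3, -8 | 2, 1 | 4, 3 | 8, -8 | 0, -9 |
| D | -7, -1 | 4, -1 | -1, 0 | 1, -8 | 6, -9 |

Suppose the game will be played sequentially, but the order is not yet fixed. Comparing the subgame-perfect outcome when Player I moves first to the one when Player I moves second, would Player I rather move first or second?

first

If Player I leads: Player 2's best replies are A→P, B→S, C→R, D→R; Player I's induced payoffs -9, 9, 4, -1; outcome (B, S), payoffs (9, -3).
If Player 2 leads: Player I's best replies are P→C, Q→D, R→A, S→B, T→A; Player 2's induced payoffs -8, -1, 3, -3, -1; outcome (A, R), payoffs (6, 3).
Player I gets 9 moving first and 6 moving second, so Player I prefers to move first.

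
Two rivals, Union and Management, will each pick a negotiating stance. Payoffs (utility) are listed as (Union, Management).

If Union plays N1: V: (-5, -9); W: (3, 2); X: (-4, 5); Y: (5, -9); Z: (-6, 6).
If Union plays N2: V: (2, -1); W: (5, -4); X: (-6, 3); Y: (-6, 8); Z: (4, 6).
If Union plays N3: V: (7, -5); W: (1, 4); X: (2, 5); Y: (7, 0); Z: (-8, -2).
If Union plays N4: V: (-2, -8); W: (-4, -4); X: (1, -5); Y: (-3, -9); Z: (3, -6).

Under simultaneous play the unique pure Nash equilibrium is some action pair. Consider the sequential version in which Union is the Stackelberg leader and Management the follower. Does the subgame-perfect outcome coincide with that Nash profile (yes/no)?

yes

Management best-responds to each possible Union move:
- N1: Management compares -9, 2, 5, -9, 6 and picks Z; Union would get -6.
- N2: Management compares -1, -4, 3, 8, 6 and picks Y; Union would get -6.
- N3: Management compares -5, 4, 5, 0, -2 and picks X; Union would get 2.
- N4: Management compares -8, -4, -5, -9, -6 and picks W; Union would get -4.
Maximizing over -6, -6, 2, -4, Union chooses N3. Subgame-perfect outcome: (N3, X) with payoffs (2, 5).
Now find the simultaneous Nash equilibrium.
Union's best replies: V→N3; W→N2; X→N3; Y→N3; Z→N2.
Management's best replies: N1→Z; N2→Y; N3→X; N4→W.
The unique mutual best reply is (N3, X), giving (2, 5).
Sequential outcome (N3, X) coincides with the Nash profile (N3, X).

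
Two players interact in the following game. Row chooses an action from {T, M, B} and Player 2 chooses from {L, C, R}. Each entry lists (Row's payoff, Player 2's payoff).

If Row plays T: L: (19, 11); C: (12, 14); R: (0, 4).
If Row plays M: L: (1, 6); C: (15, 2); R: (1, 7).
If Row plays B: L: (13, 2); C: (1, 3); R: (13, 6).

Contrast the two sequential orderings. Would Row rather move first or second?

second

If Row leads: Player 2's best replies are T→C, M→R, B→R; Row's induced payoffs 12, 1, 13; outcome (B, R), payoffs (13, 6).
If Player 2 leads: Row's best replies are L→T, C→M, R→B; Player 2's induced payoffs 11, 2, 6; outcome (T, L), payoffs (19, 11).
Row gets 13 moving first and 19 moving second, so Row prefers to move second.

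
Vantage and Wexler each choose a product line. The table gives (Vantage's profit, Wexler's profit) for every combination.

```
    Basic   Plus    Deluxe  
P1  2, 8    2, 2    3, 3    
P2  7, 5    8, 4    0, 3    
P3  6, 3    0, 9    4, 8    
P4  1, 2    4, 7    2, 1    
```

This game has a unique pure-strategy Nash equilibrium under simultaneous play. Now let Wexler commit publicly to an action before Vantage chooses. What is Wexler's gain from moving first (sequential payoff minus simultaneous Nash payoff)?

3

Solve by backward induction (Wexler leads).
- Basic → Vantage plays P2 (best of 2, 7, 6, 1); Wexler gets 5.
- Plus → Vantage plays P2 (best of 2, 8, 0, 4); Wexler gets 4.
- Deluxe → Vantage plays P3 (best of 3, 0, 4, 2); Wexler gets 8.
Among 5, 4, 8, the best is 8 at Deluxe. Subgame-perfect outcome: (P3, Deluxe) with payoffs (4, 8).
Under simultaneous play:
Vantage's best replies: Basic→P2; Plus→P2; Deluxe→P3.
Wexler's best replies: P1→Basic; P2→Basic; P3→Plus; P4→Plus.
Only (P2, Basic) has each player best-responding; Nash payoffs (7, 5).
Wexler's commitment gain: 8 − 5 = 3.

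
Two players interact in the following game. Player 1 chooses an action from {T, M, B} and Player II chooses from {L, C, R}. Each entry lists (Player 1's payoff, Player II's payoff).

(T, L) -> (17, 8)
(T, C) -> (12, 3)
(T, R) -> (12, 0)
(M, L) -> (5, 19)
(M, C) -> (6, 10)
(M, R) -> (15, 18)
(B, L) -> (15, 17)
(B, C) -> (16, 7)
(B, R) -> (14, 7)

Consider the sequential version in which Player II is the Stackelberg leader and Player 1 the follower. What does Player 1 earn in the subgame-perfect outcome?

15

Work backward from Player 1's decision.
- L → Player 1 plays T (best of 17, 5, 15); Player II gets 8.
- C → Player 1 plays B (best of 12, 6, 16); Player II gets 7.
- R → Player 1 plays M (best of 12, 15, 14); Player II gets 18.
Maximizing over 8, 7, 18, Player II chooses R. Subgame-perfect outcome: (M, R) with payoffs (15, 18).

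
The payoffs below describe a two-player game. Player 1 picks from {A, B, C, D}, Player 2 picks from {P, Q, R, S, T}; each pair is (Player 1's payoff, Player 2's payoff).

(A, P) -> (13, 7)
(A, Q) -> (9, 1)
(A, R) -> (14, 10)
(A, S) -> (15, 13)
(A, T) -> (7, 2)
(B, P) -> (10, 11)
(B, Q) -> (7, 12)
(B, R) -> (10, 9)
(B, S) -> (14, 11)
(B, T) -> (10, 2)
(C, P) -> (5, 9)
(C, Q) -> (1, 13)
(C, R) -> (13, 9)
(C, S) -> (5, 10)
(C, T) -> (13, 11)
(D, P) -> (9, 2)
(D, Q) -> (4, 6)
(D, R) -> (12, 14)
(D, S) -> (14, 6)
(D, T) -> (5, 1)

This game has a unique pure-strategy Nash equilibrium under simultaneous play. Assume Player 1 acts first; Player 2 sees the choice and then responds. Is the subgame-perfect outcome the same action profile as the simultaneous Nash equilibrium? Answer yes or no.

Player 2 best-responds to each possible Player 1 move:
- A → Player 2 plays S (best of 7, 1, 10, 13, 2); Player 1 gets 15.
- B → Player 2 plays Q (best of 11, 12, 9, 11, 2); Player 1 gets 7.
- C → Player 2 plays Q (best of 9, 13, 9, 10, 11); Player 1 gets 1.
- D → Player 2 plays R (best of 2, 6, 14, 6, 1); Player 1 gets 12.
Maximizing over 15, 7, 1, 12, Player 1 chooses A. Subgame-perfect outcome: (A, S) with payoffs (15, 13).
Under simultaneous play:
Player 1's best replies: P→A; Q→A; R→A; S→A; T→C.
Player 2's best replies: A→S; B→Q; C→Q; D→R.
Only (A, S) has each player best-responding; Nash payoffs (15, 13).
Sequential outcome (A, S) coincides with the Nash profile (A, S).

yes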